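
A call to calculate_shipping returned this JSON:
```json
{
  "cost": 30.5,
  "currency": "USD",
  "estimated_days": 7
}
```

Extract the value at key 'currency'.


USD


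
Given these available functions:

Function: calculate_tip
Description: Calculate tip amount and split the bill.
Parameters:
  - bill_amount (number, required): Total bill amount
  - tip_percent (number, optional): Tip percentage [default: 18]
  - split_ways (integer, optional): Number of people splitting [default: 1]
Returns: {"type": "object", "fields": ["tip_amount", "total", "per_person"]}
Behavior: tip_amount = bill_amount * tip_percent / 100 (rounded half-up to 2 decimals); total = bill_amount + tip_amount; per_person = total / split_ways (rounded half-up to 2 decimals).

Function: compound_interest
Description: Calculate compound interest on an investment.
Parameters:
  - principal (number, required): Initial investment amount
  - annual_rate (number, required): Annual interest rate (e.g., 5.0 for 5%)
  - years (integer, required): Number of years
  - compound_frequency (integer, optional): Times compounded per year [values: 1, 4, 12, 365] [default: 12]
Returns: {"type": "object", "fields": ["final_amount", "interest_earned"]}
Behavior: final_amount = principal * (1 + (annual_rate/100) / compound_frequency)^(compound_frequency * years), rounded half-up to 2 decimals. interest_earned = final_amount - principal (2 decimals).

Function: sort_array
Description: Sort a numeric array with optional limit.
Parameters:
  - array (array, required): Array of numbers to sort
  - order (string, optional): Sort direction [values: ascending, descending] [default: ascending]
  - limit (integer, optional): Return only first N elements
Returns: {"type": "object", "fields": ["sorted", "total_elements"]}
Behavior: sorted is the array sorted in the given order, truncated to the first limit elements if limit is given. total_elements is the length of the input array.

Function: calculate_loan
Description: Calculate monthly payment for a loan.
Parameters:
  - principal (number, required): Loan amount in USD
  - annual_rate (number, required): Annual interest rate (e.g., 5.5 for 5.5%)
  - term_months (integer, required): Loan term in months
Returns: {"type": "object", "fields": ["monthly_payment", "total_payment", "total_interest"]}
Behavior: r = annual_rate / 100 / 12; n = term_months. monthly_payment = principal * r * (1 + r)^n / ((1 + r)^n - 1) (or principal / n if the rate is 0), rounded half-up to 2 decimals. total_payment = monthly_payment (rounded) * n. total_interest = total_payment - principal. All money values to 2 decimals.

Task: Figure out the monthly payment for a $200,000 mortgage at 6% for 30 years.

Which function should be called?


The task needs a function whose description is: Calculate monthly payment for a loan.
calculate_loan


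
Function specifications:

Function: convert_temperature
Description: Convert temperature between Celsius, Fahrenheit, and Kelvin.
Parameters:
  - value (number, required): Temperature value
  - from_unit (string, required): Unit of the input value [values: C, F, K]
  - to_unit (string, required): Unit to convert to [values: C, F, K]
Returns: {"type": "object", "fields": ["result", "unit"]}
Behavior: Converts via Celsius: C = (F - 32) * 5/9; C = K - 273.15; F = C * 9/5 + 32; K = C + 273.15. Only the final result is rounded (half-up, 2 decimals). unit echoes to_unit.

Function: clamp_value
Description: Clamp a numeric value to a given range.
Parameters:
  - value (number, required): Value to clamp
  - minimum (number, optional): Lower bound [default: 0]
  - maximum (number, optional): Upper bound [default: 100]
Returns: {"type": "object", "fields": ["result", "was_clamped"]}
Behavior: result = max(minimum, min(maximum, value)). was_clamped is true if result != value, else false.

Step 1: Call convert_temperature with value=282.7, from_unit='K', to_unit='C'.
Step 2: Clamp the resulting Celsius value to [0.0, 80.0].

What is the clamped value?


Step 1: convert_temperature(value=282.7, from_unit=K, to_unit=C)
  To C: 282.7 - 273.15 = 9.55
  Target is C: 9.55
  Round to 2 decimals: 9.55
  -> result = 9.55 C
Step 2: clamp_value(value=9.55, minimum=0.0, maximum=80.0)
  result = max(0.0, min(80.0, 9.55)) = max(0.0, 9.55) = 9.55
  was_clamped = (9.55 != 9.55) = false
  -> result = 9.55
9.55


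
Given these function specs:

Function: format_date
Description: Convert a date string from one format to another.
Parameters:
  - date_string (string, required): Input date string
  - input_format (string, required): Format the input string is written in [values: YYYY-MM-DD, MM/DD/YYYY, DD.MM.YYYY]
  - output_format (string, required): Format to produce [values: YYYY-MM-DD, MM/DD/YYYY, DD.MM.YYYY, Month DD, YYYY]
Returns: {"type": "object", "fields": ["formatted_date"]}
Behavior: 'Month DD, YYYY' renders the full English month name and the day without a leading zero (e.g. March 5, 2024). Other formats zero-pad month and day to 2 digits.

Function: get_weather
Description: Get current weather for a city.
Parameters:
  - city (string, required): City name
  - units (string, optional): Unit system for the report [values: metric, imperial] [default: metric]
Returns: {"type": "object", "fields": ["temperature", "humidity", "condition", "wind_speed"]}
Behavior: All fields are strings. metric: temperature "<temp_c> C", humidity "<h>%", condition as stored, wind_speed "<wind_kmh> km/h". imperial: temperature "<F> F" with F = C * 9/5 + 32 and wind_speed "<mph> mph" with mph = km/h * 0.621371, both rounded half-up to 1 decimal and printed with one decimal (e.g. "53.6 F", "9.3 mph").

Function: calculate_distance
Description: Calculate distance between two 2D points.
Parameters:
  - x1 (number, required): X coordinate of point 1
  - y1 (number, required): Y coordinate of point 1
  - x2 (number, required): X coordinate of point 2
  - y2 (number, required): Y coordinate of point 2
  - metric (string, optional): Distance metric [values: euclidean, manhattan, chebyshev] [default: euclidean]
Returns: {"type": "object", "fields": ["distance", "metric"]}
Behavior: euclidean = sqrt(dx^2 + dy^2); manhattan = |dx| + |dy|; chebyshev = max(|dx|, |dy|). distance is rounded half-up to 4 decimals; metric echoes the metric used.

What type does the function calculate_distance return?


The calculate_distance spec declares Returns: {"type": "object", "fields": ["distance", "metric"]}
Type:
object


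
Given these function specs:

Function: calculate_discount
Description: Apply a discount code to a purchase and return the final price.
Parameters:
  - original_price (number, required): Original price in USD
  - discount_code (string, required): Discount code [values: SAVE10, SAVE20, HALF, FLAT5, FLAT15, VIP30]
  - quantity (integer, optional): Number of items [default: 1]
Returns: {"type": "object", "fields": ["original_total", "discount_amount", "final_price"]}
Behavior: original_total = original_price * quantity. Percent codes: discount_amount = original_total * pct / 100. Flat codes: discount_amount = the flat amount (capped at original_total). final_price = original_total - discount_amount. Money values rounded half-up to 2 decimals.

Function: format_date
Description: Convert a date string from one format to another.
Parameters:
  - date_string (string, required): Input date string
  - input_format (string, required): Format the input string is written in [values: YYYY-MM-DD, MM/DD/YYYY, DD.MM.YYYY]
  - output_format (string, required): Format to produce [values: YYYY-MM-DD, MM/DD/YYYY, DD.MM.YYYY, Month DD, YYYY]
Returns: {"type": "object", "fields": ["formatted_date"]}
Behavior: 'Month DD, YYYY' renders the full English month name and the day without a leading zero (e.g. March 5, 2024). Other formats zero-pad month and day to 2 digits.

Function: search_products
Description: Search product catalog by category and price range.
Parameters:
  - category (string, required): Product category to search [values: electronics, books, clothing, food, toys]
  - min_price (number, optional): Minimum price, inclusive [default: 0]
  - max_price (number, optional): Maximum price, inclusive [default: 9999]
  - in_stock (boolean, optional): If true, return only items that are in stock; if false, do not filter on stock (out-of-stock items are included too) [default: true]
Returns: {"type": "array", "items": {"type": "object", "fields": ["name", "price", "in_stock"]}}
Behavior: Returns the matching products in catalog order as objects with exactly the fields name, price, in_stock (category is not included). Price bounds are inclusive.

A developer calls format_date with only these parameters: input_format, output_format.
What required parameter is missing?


Required parameters: date_string, input_format, output_format
Provided: input_format, output_format
Missing: date_string
date_string


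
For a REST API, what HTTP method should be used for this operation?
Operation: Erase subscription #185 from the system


GET = read, POST = create, PUT = update/replace, DELETE = remove
This operation is a removal.
DELETE


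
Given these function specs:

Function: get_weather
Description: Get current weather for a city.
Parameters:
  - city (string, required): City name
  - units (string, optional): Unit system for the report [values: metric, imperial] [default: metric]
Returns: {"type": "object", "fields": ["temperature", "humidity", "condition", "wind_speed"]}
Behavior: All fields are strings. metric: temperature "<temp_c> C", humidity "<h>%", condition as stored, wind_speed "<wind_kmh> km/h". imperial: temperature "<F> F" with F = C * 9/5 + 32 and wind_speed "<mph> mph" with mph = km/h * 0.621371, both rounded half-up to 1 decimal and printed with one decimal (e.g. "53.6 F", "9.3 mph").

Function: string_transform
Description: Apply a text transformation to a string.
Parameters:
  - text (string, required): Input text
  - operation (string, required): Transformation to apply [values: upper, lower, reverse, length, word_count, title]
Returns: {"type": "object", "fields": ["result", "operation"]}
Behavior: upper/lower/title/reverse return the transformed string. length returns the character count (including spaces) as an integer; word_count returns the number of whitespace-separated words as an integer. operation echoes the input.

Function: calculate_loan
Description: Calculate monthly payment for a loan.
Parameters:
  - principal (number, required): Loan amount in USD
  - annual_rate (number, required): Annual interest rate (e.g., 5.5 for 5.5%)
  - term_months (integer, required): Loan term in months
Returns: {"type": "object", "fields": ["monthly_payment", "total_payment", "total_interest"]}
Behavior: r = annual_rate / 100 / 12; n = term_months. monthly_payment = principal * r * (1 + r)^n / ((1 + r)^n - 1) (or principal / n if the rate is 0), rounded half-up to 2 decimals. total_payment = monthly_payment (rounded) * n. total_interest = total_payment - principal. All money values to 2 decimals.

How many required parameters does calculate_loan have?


Parameters of calculate_loan: principal (required), annual_rate (required), term_months (required)
Required count:
3


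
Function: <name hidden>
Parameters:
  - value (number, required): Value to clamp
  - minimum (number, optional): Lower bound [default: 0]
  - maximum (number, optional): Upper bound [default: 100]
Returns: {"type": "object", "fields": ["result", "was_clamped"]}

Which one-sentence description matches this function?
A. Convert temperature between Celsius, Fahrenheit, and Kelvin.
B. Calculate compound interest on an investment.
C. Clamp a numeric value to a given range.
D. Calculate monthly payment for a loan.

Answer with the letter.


Parameters value, minimum, maximum and return ["result", "was_clamped"] fit: Clamp a numeric value to a given range.
C


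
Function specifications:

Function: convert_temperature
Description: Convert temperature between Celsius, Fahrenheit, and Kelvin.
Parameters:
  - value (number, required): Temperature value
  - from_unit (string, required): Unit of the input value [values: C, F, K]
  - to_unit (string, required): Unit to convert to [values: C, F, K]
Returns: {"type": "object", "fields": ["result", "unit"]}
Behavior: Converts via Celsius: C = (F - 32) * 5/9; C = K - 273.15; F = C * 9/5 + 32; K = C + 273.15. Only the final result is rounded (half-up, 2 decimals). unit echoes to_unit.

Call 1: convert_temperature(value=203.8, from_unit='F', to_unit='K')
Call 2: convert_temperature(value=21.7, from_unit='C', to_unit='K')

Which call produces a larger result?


Call 1:
  To C: (203.8 - 32) * 5/9 = 95.444444
  To K: 95.444444 + 273.15 = 368.594444
  Round to 2 decimals: 368.59
  -> 368.59 K
Call 2:
  Input already in C: 21.7
  To K: 21.7 + 273.15 = 294.85
  Round to 2 decimals: 294.85
  -> 294.85 K
Call 1 (368.59 K)


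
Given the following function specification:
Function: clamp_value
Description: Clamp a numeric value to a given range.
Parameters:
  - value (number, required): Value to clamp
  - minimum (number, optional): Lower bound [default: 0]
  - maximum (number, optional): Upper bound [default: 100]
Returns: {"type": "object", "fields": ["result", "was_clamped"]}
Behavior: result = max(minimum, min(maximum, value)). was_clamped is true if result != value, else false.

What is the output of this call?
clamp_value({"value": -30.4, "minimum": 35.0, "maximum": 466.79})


result = max(35.0, min(466.79, -30.4)) = max(35.0, -30.4) = 35.0
was_clamped = (35.0 != -30.4) = true
Output:
{"result": 35.0, "was_clamped": true}


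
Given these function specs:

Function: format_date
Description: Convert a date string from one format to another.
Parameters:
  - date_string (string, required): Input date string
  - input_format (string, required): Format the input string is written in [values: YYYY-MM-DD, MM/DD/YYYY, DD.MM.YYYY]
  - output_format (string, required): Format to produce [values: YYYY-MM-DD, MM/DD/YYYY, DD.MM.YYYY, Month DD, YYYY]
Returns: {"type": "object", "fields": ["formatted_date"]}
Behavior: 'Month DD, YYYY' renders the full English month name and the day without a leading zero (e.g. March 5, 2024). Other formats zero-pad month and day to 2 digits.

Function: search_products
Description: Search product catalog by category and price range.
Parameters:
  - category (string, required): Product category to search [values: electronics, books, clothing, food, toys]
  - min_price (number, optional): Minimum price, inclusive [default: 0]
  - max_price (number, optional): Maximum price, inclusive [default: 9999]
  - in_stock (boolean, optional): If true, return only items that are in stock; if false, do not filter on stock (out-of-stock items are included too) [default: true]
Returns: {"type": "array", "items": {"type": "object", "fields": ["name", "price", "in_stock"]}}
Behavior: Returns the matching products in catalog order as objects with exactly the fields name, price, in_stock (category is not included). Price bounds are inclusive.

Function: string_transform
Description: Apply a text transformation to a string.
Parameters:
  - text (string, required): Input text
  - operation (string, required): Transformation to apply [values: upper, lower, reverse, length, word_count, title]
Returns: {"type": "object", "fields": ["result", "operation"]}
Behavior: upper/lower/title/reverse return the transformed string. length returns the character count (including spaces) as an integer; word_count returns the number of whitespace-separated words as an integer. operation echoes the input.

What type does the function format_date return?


The format_date spec declares Returns: {"type": "object", "fields": ["formatted_date"]}
Type:
object


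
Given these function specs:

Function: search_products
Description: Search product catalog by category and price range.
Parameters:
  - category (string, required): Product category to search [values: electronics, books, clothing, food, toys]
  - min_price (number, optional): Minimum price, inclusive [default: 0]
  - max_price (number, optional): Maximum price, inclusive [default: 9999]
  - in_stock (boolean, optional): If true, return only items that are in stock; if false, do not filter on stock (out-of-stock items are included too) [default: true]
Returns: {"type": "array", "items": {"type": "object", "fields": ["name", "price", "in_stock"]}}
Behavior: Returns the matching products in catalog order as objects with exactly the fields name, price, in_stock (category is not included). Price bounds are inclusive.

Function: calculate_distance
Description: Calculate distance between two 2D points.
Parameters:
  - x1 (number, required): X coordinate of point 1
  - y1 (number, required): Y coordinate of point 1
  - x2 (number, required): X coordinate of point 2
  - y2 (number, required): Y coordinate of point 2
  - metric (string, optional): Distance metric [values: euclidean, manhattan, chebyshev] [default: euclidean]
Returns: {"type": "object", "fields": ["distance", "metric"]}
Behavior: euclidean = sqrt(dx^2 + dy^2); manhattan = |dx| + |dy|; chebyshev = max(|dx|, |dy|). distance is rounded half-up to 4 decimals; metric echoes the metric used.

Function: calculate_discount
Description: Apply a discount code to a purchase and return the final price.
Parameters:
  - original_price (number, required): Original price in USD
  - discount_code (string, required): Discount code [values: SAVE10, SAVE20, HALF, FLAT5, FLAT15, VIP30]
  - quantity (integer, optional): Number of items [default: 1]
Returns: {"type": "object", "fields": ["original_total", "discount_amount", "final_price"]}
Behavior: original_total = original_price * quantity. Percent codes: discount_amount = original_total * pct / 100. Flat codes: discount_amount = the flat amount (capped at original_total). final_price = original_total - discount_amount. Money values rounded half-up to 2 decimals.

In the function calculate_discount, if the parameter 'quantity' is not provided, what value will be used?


The calculate_discount spec declares:
  - quantity (integer, optional): Number of items [default: 1]
Default:
1


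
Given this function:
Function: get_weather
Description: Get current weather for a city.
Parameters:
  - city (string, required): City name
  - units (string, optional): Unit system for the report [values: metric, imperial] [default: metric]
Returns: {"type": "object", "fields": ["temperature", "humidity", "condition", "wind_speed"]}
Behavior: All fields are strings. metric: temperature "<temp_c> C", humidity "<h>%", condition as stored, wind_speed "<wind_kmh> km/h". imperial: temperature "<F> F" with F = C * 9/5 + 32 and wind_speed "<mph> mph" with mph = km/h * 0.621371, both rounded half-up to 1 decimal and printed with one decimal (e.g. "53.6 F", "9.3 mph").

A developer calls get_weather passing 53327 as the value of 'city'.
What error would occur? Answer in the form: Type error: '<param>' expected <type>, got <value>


Spec: 'city' is declared as string; 53327 is an integer.
Type error: 'city' expected string, got 53327


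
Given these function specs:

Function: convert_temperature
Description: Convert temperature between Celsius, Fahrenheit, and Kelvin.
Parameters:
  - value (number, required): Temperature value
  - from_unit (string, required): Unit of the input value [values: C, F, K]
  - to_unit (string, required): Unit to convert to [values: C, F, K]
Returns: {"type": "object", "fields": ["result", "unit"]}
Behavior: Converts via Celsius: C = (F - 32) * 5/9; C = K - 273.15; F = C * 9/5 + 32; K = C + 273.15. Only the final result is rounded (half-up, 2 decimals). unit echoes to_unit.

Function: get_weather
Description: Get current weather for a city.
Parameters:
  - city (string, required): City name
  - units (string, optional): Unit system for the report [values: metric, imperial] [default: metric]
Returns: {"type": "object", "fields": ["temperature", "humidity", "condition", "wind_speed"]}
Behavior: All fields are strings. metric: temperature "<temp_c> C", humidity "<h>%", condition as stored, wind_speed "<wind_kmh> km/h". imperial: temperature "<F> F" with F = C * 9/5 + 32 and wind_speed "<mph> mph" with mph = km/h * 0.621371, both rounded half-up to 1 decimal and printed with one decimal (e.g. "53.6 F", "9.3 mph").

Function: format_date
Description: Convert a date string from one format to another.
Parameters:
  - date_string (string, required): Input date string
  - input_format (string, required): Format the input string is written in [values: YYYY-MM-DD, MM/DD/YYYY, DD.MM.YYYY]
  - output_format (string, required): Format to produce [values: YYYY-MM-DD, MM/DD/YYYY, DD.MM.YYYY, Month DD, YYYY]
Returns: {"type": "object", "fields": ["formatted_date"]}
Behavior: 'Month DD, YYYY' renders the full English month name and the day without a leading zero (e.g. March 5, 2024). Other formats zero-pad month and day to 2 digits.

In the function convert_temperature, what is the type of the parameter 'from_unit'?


The convert_temperature spec declares:
  - from_unit (string, required): Unit of the input value [values: C, F, K]
Type:
string


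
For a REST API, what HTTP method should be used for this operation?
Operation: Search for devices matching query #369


GET = read, POST = create, PUT = update/replace, DELETE = remove
This operation is a read.
GET


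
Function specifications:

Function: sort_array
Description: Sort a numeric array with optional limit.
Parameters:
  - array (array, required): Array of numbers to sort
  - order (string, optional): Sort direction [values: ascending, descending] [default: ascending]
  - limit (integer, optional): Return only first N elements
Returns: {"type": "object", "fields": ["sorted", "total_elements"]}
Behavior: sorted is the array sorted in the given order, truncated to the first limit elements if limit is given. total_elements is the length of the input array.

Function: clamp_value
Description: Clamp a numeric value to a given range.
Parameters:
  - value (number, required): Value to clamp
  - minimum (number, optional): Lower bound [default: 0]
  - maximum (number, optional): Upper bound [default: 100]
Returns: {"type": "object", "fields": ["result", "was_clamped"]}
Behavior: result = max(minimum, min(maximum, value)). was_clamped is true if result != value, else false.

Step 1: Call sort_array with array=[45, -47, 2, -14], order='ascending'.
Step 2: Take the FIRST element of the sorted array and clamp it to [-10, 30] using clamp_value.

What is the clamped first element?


Step 1: sort_array(order=ascending)
  sorted: [-47, -14, 2, 45]
  -> first element = -47
Step 2: clamp_value(value=-47, minimum=-10, maximum=30)
  result = max(-10, min(30, -47)) = max(-10, -47) = -10
  was_clamped = (-10 != -47) = true
  -> result = -10
-10


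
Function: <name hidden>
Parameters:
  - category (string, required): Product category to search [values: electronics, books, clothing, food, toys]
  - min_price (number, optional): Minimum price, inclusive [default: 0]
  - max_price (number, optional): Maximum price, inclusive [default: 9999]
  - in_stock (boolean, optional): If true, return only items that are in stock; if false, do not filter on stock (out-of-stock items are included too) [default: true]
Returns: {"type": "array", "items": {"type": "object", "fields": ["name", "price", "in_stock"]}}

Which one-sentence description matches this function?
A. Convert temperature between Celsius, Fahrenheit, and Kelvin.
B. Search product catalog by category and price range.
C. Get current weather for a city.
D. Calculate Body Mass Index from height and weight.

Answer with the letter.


Parameters category, min_price, max_price, in_stock and return "array" fit: Search product catalog by category and price range.
B


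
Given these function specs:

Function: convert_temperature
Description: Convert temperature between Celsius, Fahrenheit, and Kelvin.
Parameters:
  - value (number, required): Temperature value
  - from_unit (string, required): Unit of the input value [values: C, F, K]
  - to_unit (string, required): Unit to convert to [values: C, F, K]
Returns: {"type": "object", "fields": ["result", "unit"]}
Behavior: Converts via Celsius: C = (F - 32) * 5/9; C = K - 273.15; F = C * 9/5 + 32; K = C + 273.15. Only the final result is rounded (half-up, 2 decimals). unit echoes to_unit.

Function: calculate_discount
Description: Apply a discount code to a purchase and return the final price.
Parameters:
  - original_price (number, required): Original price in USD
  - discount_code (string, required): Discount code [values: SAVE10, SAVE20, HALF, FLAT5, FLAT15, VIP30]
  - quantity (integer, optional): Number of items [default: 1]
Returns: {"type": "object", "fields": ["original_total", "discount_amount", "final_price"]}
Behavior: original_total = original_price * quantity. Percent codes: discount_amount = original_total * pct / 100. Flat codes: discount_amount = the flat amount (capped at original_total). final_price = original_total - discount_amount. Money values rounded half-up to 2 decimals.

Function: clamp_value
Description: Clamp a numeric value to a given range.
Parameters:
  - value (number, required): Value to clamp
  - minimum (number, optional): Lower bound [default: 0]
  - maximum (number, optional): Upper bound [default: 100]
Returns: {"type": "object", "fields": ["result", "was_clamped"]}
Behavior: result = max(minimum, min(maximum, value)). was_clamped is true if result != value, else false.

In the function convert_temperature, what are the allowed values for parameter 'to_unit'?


The convert_temperature spec declares:
  - to_unit (string, required): Unit to convert to [values: C, F, K]
Allowed values:
C, F, K


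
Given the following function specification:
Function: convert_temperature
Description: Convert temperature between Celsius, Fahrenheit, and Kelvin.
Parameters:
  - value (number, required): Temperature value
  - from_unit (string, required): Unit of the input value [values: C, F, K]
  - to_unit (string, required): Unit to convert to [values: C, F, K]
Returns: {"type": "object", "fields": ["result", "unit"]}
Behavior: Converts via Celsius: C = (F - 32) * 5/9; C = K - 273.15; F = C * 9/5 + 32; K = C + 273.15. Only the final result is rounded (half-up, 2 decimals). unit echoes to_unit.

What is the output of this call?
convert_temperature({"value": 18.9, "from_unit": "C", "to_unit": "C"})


Input already in C: 18.9
Target is C: 18.9
Round to 2 decimals: 18.9
Output:
{"result": 18.9, "unit": "C"}


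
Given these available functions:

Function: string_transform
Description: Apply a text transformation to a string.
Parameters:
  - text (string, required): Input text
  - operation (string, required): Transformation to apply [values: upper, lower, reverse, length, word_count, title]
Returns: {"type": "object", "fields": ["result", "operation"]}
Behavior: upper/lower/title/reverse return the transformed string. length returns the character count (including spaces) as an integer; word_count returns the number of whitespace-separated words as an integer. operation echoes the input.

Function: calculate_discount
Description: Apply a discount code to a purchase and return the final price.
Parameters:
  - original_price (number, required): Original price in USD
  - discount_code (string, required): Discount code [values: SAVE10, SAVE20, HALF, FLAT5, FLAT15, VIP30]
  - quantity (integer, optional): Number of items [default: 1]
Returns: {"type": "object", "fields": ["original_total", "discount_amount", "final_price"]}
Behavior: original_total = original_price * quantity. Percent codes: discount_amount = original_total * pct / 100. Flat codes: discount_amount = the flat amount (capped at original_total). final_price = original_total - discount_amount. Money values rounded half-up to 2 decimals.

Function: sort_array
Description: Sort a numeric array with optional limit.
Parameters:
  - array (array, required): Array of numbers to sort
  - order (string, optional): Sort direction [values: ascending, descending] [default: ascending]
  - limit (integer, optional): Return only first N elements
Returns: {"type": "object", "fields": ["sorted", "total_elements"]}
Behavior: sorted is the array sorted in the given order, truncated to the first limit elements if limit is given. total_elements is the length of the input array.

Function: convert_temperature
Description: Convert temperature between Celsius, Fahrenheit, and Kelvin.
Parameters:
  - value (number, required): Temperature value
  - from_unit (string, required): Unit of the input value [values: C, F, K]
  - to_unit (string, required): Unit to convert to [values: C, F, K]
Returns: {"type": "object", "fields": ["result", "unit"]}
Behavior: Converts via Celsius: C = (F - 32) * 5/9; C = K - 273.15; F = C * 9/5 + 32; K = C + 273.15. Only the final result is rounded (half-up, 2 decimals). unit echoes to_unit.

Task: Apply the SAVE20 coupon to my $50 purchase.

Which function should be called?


The task needs a function whose description is: Apply a discount code to a purchase and return the final price.
calculate_discount


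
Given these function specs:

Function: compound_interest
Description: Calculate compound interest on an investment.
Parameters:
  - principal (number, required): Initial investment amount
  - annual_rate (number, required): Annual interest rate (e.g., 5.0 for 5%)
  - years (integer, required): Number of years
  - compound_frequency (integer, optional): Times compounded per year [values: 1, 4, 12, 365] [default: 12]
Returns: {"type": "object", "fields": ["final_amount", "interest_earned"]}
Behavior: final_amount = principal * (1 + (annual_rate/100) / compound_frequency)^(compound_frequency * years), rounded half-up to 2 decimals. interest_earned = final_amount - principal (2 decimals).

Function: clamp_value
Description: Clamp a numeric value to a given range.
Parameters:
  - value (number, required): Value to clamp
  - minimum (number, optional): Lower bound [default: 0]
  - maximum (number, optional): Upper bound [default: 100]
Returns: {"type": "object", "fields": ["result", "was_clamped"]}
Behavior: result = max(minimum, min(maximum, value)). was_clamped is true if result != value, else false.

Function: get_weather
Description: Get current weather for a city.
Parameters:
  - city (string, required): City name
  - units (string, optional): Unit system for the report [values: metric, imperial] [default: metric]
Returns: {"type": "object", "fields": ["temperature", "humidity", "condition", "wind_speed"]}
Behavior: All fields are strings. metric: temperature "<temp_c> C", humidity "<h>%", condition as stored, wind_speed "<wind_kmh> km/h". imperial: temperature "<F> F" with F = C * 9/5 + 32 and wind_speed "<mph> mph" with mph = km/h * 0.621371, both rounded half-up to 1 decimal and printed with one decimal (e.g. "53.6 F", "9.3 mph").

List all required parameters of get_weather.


Parameters of get_weather and their required/optional flag:
  city: required
  units: optional
city


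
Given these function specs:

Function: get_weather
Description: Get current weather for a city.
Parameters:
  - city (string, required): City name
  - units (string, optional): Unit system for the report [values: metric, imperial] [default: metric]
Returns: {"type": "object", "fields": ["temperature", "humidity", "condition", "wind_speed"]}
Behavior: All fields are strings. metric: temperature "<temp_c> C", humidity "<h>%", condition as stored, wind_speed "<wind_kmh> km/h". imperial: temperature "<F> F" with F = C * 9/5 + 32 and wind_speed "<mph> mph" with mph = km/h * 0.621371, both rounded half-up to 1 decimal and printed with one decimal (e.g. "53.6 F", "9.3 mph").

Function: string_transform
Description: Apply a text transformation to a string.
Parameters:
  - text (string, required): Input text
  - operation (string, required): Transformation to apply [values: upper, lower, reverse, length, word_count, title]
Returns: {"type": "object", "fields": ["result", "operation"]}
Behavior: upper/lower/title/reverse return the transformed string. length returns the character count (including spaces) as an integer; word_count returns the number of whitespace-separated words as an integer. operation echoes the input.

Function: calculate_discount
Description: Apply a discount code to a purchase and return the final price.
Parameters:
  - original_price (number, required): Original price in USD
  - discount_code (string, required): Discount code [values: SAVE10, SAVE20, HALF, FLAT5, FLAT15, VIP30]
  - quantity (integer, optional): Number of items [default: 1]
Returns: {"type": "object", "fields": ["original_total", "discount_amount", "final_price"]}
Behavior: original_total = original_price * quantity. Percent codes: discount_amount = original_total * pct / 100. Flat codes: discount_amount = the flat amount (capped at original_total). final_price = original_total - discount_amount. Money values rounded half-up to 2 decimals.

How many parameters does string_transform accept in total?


Parameters of string_transform: text (required), operation (required)
Total:
2


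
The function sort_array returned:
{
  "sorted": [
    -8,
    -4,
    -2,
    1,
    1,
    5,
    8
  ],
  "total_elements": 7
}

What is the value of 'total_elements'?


7


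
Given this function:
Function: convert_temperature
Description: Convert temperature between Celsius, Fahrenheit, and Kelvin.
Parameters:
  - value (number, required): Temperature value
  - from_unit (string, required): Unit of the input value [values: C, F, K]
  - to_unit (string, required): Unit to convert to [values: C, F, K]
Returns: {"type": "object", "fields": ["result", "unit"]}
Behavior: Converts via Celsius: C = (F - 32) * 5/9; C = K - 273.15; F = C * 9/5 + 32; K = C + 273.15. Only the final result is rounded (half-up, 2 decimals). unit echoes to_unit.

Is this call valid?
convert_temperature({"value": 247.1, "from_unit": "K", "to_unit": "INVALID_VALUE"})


Checking parameter values...
Parameter 'to_unit' has value 'INVALID_VALUE' not in allowed: C, F, K
Invalid - 'to_unit' must be one of C, F, K


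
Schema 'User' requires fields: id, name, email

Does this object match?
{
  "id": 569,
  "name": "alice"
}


Checking required fields...
Missing: email
Invalid - missing required field 'email'


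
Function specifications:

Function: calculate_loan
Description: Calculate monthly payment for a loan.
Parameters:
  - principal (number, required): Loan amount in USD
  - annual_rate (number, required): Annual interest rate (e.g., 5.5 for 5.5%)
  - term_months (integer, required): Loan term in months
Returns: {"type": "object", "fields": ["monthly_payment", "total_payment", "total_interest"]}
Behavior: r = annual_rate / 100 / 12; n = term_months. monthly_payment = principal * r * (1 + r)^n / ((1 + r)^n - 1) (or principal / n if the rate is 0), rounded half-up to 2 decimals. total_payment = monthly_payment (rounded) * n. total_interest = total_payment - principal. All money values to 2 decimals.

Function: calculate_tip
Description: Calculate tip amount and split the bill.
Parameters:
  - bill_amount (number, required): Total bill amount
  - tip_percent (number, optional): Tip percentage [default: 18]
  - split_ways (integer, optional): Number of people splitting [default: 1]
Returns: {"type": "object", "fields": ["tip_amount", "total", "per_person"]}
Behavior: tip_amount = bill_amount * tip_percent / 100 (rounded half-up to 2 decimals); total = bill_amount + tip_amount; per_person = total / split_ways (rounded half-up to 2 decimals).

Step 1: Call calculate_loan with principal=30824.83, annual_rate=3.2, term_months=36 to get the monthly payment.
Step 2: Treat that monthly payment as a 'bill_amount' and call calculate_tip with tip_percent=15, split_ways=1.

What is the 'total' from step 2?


Step 1: calculate_loan(principal=30824.83, annual_rate=3.2, term_months=36)
  r = 3.2 / 100 / 12 = 0.002666666667 (keep full precision)
  (1 + r)^36 = 1.10061843
  monthly_payment = 30824.83 * 0.002666666667 * 1.10061843 / (1.10061843 - 1) = 899.142825 -> 899.14
  total_payment = 899.14 * 36 = 32369.04
  total_interest = 32369.04 - 30824.83 = 1544.21
  -> monthly_payment = 899.14
Step 2: calculate_tip(bill_amount=899.14, tip_percent=15, split_ways=1)
  tip_amount = 899.14 * 15/100 = 134.871 -> 134.87
  total = 899.14 + 134.87 = 1034.01
  per_person = 1034.01 / 1 = 1034.01 -> 1034.01
  -> total = 1034.01
$1034.01


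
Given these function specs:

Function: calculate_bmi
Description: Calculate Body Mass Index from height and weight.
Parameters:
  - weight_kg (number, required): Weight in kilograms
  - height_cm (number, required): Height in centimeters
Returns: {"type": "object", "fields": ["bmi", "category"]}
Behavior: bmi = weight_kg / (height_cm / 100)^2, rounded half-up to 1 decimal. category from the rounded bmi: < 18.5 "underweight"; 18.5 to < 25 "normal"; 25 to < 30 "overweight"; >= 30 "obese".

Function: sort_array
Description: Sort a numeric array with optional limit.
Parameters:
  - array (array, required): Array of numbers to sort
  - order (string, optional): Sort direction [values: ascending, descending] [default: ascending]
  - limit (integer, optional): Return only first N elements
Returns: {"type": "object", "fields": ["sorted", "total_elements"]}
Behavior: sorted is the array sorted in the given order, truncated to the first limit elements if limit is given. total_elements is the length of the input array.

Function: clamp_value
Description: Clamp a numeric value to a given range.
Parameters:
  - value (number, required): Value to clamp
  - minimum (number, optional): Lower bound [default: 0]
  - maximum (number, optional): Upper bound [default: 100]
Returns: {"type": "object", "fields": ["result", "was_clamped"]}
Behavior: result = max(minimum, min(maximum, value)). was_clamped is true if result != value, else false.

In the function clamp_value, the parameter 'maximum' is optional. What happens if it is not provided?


The clamp_value spec declares:
  - maximum (number, optional): Upper bound [default: 100]
It defaults to 100


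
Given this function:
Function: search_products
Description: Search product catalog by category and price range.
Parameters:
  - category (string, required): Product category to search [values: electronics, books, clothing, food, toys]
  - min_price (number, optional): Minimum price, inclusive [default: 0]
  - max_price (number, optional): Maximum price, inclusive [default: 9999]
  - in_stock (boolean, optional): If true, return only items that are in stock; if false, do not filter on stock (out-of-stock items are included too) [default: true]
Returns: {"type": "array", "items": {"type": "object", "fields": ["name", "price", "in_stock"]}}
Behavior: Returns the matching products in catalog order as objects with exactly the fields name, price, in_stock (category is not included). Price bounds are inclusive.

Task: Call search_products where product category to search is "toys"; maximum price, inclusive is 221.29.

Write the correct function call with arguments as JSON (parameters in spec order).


Mapping each described value to its parameter name:
  'Product category to search' -> category = "toys"
  'Maximum price, inclusive' -> max_price = 221.29
search_products({"category": "toys", "max_price": 221.29})


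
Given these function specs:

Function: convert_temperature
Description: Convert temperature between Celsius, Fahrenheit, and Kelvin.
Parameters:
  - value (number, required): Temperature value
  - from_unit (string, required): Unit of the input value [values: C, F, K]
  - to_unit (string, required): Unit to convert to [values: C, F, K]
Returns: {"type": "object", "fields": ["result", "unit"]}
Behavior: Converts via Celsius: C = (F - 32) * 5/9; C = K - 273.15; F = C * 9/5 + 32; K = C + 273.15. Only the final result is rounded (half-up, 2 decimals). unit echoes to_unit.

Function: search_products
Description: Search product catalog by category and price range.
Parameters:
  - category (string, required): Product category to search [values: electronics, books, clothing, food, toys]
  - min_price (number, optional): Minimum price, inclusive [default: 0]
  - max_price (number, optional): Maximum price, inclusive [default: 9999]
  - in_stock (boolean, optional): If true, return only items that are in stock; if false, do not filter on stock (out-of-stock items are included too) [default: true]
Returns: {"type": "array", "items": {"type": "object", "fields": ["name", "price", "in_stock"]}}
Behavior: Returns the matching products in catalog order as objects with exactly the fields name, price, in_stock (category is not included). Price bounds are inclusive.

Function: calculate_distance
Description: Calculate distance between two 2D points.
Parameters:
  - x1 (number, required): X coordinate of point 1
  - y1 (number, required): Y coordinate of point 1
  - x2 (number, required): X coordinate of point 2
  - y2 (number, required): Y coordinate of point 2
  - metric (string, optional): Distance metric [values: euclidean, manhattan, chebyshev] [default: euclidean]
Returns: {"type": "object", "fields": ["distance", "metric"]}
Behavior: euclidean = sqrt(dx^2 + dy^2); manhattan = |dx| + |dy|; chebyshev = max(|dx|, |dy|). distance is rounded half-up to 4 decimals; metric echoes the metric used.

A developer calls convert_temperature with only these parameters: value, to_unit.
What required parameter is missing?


Required parameters: value, from_unit, to_unit
Provided: value, to_unit
Missing: from_unit
from_unit
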